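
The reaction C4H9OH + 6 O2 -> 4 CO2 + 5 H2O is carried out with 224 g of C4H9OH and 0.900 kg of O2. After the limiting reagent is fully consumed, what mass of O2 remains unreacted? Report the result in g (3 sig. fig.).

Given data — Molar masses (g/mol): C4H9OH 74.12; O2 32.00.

320 g

n(C4H9OH) = 224.0 / 74.12 = 3.022 mol
n(O2) = 0.9000×1000 / 32.00 = 28.13 mol
n/ν for C4H9OH = 3.022/1 = 3.022
n/ν for O2 = 28.13/6 = 4.688
Smallest n/ν is C4H9OH → limiting reagent.
O2 consumed = (6/1) × 3.022 = 18.13 mol
O2 remaining = 28.13 − 18.13 = 10.00 mol
mass = 10.00 × 32.00 = 320.0 g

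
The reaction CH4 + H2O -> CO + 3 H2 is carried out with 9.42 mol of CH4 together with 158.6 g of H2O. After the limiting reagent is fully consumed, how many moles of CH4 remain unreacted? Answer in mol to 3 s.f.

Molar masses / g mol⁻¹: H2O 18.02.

n(CH4) = 9.420 mol
n(H2O) = 158.6 / 18.02 = 8.801 mol
n/ν → CH4: 9.420, H2O: 8.801; H2O is limiting.
CH4 consumed = (1/1) × 8.801 = 8.801 mol
CH4 remaining = 9.420 − 8.801 = 0.6190 mol

0.619 mol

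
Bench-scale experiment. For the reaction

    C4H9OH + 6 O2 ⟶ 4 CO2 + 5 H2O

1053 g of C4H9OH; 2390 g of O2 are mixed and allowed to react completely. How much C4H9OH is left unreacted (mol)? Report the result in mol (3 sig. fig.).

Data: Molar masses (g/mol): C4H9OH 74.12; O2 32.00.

n(C4H9OH) = 1053 / 74.12 = 14.21 mol
n(O2) = 2390 / 32.00 = 74.69 mol
n/ν for C4H9OH = 14.21/1 = 14.21
n/ν for O2 = 74.69/6 = 12.45
Smallest n/ν is O2 → limiting reagent.
C4H9OH consumed = (1/6) × 74.69 = 12.45 mol
C4H9OH remaining = 14.21 − 12.45 = 1.760 mol

1.76 mol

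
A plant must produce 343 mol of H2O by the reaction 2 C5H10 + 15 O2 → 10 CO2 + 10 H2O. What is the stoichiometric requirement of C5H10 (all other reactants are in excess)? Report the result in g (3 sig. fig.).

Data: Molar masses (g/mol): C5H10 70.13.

4810 g

n(H2O) = 343.0 mol
n(C5H10) = (2/10) × 343.0 = 68.60 mol
mass = 68.60 × 70.13 = 4811 g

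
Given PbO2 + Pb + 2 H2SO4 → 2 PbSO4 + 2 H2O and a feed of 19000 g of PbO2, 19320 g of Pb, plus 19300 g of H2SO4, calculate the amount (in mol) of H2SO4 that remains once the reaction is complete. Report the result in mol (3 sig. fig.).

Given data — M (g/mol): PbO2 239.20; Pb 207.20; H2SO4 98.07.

37.9 mol

n(PbO2) = 19000 / 239.20 = 79.43 mol
n(Pb) = 19320 / 207.20 = 93.24 mol
n(H2SO4) = 19300 / 98.07 = 196.8 mol
n/ν for PbO2 = 79.43/1 = 79.43
n/ν for Pb = 93.24/1 = 93.24
n/ν for H2SO4 = 196.8/2 = 98.40
Smallest n/ν is PbO2 → limiting reagent.
H2SO4 consumed = (2/1) × 79.43 = 158.9 mol
H2SO4 remaining = 196.8 − 158.9 = 37.90 mol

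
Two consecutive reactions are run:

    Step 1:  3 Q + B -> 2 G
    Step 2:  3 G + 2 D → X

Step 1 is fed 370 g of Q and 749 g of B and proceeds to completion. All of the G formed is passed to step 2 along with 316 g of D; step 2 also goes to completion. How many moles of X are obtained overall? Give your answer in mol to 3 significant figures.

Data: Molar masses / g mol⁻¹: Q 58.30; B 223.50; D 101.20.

Step 1:
n(Q) = 370.0 / 58.30 = 6.346 mol
n(B) = 749.0 / 223.50 = 3.351 mol
n/ν for Q = 6.346/3 = 2.115
n/ν for B = 3.351/1 = 3.351
Smallest n/ν is Q → limiting reagent.
n(G) produced = (2/3) × 6.346 = 4.231 mol
Step 2:
n(G) available = 4.231 mol
n(D) = 316.0 / 101.20 = 3.123 mol
n/ν for G = 4.231/3 = 1.410
n/ν for D = 3.123/2 = 1.562
Smallest n/ν is G → limiting reagent.
n(X) = (1/3) × 4.231 = 1.410 mol

1.41 mol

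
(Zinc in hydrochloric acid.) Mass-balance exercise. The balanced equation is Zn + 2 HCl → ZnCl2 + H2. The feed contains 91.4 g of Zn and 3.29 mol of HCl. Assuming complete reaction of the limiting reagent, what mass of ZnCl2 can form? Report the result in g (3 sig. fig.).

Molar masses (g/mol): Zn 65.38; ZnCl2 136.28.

n(Zn) = 91.40 / 65.38 = 1.398 mol
n(HCl) = 3.290 mol
n/ν for Zn = 1.398/1 = 1.398
n/ν for HCl = 3.290/2 = 1.645
Smallest n/ν is Zn → limiting reagent.
n(ZnCl2) = (1/1) × 1.398 = 1.398 mol
mass = 1.398 × 136.28 = 190.5 g

191 g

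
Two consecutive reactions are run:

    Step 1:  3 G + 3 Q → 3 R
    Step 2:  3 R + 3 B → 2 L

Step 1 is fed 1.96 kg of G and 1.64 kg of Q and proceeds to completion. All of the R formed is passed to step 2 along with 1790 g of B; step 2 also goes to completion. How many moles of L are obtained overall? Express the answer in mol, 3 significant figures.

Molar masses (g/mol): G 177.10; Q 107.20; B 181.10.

6.59 mol

Step 1:
n(G) = 1.960×1000 / 177.10 = 11.07 mol
n(Q) = 1.640×1000 / 107.20 = 15.30 mol
n/ν for G = 11.07/3 = 3.690
n/ν for Q = 15.30/3 = 5.100
Smallest n/ν is G → limiting reagent.
n(R) produced = (3/3) × 11.07 = 11.07 mol
Step 2:
n(R) available = 11.07 mol
n(B) = 1790 / 181.10 = 9.884 mol
n/ν for R = 11.07/3 = 3.690
n/ν for B = 9.884/3 = 3.295
Smallest n/ν is B → limiting reagent.
n(L) = (2/3) × 9.884 = 6.589 mol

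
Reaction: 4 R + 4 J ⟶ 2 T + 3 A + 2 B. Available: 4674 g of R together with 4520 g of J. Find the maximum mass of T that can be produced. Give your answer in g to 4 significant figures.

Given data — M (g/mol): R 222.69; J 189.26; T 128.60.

1350 g

n(R) = 4674 / 222.69 = 20.99 mol
n(J) = 4520 / 189.26 = 23.88 mol
n/ν for R = 20.99/4 = 5.248
n/ν for J = 23.88/4 = 5.970
Smallest n/ν is R → limiting reagent.
n(T) = (2/4) × 20.99 = 10.50 mol
mass = 10.50 × 128.60 = 1350 g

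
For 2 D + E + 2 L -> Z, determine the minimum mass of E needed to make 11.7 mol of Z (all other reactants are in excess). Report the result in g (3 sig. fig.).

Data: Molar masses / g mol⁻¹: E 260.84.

3050 g

n(Z) = 11.70 mol
n(E) = (1/1) × 11.70 = 11.70 mol
mass = 11.70 × 260.84 = 3052 g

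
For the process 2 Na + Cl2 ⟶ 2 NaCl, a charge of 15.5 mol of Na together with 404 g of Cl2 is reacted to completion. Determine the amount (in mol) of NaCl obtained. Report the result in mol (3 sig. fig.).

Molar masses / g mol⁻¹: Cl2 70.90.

11.4 mol

n(Na) = 15.50 mol
n(Cl2) = 404.0 / 70.90 = 5.698 mol
n/ν → Na: 7.750, Cl2: 5.698; Cl2 is limiting.
n(NaCl) = (2/1) × 5.698 = 11.40 mol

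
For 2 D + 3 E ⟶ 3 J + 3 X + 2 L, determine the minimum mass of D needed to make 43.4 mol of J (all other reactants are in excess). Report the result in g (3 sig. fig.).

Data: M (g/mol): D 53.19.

n(J) = 43.40 mol
n(D) = (2/3) × 43.40 = 28.93 mol
mass = 28.93 × 53.19 = 1539 g

1540 g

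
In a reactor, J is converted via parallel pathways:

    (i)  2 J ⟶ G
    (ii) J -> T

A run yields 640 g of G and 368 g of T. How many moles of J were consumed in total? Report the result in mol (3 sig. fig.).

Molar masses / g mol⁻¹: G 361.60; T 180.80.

n(G) = 640 / 361.60 = 1.770 mol
n(T) = 368 / 180.80 = 2.035 mol
n(J) via (i) = (2/1)×1.770 = 3.540 mol
n(J) via (ii) = (1/1)×2.035 = 2.035 mol
total n(J) = 3.540 + 2.035 = 5.575 mol

5.58 mol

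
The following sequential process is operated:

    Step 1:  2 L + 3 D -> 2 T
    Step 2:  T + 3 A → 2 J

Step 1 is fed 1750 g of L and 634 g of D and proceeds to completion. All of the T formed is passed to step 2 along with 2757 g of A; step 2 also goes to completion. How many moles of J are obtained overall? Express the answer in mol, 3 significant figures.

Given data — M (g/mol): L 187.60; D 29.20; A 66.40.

18.7 mol

Step 1:
n(L) = 1750 / 187.60 = 9.328 mol
n(D) = 634.0 / 29.20 = 21.71 mol
n/ν for L = 9.328/2 = 4.664
n/ν for D = 21.71/3 = 7.237
Smallest n/ν is L → limiting reagent.
n(T) produced = (2/2) × 9.328 = 9.328 mol
Step 2:
n(T) available = 9.328 mol
n(A) = 2757 / 66.40 = 41.52 mol
n/ν for T = 9.328/1 = 9.328
n/ν for A = 41.52/3 = 13.84
Smallest n/ν is T → limiting reagent.
n(J) = (2/1) × 9.328 = 18.66 mol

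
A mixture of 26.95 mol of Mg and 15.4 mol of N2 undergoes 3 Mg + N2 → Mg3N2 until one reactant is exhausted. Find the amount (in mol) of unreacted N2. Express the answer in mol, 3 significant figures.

6.42 mol

n(Mg) = 26.95 mol
n(N2) = 15.40 mol
n/ν for Mg = 26.95/3 = 8.983
n/ν for N2 = 15.40/1 = 15.40
Smallest n/ν is Mg → limiting reagent.
N2 consumed = (1/3) × 26.95 = 8.983 mol
N2 remaining = 15.40 − 8.983 = 6.417 mol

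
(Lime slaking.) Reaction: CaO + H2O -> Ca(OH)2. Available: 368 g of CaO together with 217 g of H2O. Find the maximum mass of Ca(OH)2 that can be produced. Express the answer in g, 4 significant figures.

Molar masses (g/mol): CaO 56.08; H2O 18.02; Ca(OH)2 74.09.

486.2 g

n(CaO) = 368.0 / 56.08 = 6.562 mol
n(H2O) = 217.0 / 18.02 = 12.04 mol
n/ν for CaO = 6.562/1 = 6.562
n/ν for H2O = 12.04/1 = 12.04
Smallest n/ν is CaO → limiting reagent.
n(Ca(OH)2) = (1/1) × 6.562 = 6.562 mol
mass = 6.562 × 74.09 = 486.2 g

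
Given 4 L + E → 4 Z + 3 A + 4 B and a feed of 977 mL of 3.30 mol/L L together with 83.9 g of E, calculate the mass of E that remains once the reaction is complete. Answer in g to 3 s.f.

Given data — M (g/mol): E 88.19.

n(L) = 3.30 × 977.0/1000 = 3.224 mol
n(E) = 83.90 / 88.19 = 0.9514 mol
n/ν → L: 0.8060, E: 0.9514; L is limiting.
E consumed = (1/4) × 3.224 = 0.8060 mol
E remaining = 0.9514 − 0.8060 = 0.1454 mol
mass = 0.1454 × 88.19 = 12.82 g

12.8 g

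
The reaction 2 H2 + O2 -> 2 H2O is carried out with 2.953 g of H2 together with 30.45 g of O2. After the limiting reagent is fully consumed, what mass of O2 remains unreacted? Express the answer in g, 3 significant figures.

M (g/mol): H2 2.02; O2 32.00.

n(H2) = 2.953 / 2.02 = 1.462 mol
n(O2) = 30.45 / 32.00 = 0.9516 mol
n/ν → H2: 0.7310, O2: 0.9516; H2 is limiting.
O2 consumed = (1/2) × 1.462 = 0.7310 mol
O2 remaining = 0.9516 − 0.7310 = 0.2206 mol
mass = 0.2206 × 32.00 = 7.059 g

7.06 g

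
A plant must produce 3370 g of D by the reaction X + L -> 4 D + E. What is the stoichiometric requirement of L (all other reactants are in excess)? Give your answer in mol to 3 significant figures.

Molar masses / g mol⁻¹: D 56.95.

n(D) = 3370 / 56.95 = 59.17 mol
n(L) = (1/4) × 59.17 = 14.79 mol

14.8 mol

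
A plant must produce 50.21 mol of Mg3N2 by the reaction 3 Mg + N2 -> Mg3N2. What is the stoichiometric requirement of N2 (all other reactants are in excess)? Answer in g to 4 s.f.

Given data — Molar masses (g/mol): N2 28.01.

1406 g

n(Mg3N2) = 50.21 mol
n(N2) = (1/1) × 50.21 = 50.21 mol
mass = 50.21 × 28.01 = 1406 g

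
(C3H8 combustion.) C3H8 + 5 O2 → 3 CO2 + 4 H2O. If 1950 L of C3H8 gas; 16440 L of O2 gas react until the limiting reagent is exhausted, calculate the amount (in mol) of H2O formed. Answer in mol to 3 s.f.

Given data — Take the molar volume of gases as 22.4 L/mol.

348 mol

n(C3H8) = 1950 / 22.4 = 87.05 mol
n(O2) = 16440 / 22.4 = 733.9 mol
n/ν for C3H8 = 87.05/1 = 87.05
n/ν for O2 = 733.9/5 = 146.8
Smallest n/ν is C3H8 → limiting reagent.
n(H2O) = (4/1) × 87.05 = 348.2 mol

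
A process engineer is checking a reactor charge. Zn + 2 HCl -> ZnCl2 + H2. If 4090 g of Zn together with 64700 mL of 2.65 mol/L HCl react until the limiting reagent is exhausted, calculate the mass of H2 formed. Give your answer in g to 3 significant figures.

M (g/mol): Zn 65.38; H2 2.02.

n(Zn) = 4090 / 65.38 = 62.56 mol
n(HCl) = 2.65 × 64700/1000 = 171.5 mol
n/ν → Zn: 62.56, HCl: 85.75; Zn is limiting.
n(H2) = (1/1) × 62.56 = 62.56 mol
mass = 62.56 × 2.02 = 126.4 g

126 g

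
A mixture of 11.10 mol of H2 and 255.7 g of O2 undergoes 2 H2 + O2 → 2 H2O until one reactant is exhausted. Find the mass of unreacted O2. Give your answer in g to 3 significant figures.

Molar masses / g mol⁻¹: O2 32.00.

n(H2) = 11.10 mol
n(O2) = 255.7 / 32.00 = 7.991 mol
n/ν for H2 = 11.10/2 = 5.550
n/ν for O2 = 7.991/1 = 7.991
Smallest n/ν is H2 → limiting reagent.
O2 consumed = (1/2) × 11.10 = 5.550 mol
O2 remaining = 7.991 − 5.550 = 2.441 mol
mass = 2.441 × 32.00 = 78.11 g

78.1 g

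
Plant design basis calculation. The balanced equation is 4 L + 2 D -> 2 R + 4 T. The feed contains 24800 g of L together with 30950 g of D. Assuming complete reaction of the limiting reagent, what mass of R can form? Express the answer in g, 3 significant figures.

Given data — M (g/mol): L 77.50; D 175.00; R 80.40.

12900 g

n(L) = 24800 / 77.50 = 320.0 mol
n(D) = 30950 / 175.00 = 176.9 mol
n/ν for L = 320.0/4 = 80.00
n/ν for D = 176.9/2 = 88.45
Smallest n/ν is L → limiting reagent.
n(R) = (2/4) × 320.0 = 160.0 mol
mass = 160.0 × 80.40 = 12860 g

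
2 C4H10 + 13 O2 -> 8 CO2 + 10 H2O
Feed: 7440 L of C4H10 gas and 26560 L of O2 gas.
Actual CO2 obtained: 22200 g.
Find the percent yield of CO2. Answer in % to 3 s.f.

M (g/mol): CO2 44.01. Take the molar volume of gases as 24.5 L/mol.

n(C4H10) = 7440 / 24.5 = 303.7 mol
n(O2) = 26560 / 24.5 = 1084 mol
n/ν → C4H10: 151.9, O2: 83.38; O2 is limiting.
theoretical n(CO2) = (8/13) × 1084 = 667.1 mol → 29360 g
% yield = 22200 / 29360 × 100 = 75.61 %

75.6 %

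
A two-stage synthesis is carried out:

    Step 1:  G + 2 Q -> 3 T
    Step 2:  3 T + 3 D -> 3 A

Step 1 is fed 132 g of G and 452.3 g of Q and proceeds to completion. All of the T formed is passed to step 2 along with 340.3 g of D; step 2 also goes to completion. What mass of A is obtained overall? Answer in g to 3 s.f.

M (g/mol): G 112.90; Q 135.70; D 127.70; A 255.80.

682 g

Step 1:
n(G) = 132.0 / 112.90 = 1.169 mol
n(Q) = 452.3 / 135.70 = 3.333 mol
n/ν for G = 1.169/1 = 1.169
n/ν for Q = 3.333/2 = 1.667
Smallest n/ν is G → limiting reagent.
n(T) produced = (3/1) × 1.169 = 3.507 mol
Step 2:
n(T) available = 3.507 mol
n(D) = 340.3 / 127.70 = 2.665 mol
n/ν for T = 3.507/3 = 1.169
n/ν for D = 2.665/3 = 0.8883
Smallest n/ν is D → limiting reagent.
n(A) = (3/3) × 2.665 = 2.665 mol
mass = 2.665 × 255.80 = 681.7 g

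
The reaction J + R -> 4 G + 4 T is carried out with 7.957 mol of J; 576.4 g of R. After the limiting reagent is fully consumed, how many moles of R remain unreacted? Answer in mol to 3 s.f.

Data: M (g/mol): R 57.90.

n(J) = 7.957 mol
n(R) = 576.4 / 57.90 = 9.955 mol
n/ν for J = 7.957/1 = 7.957
n/ν for R = 9.955/1 = 9.955
Smallest n/ν is J → limiting reagent.
R consumed = (1/1) × 7.957 = 7.957 mol
R remaining = 9.955 − 7.957 = 1.998 mol

2.00 mol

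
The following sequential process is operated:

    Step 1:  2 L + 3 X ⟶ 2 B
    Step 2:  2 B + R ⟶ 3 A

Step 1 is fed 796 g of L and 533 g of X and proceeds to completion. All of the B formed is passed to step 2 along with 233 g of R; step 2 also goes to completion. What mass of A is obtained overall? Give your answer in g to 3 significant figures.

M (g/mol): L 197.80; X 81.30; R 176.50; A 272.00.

Step 1:
n(L) = 796.0 / 197.80 = 4.024 mol
n(X) = 533.0 / 81.30 = 6.556 mol
n/ν for L = 4.024/2 = 2.012
n/ν for X = 6.556/3 = 2.185
Smallest n/ν is L → limiting reagent.
n(B) produced = (2/2) × 4.024 = 4.024 mol
Step 2:
n(B) available = 4.024 mol
n(R) = 233.0 / 176.50 = 1.320 mol
n/ν for B = 4.024/2 = 2.012
n/ν for R = 1.320/1 = 1.320
Smallest n/ν is R → limiting reagent.
n(A) = (3/1) × 1.320 = 3.960 mol
mass = 3.960 × 272.00 = 1077 g

1080 g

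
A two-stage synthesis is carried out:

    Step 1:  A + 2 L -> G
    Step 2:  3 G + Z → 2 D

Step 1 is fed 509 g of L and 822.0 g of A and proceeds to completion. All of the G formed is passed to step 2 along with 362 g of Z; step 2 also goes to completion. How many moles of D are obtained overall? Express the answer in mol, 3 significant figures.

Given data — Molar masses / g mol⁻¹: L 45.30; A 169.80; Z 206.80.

Step 1:
n(L) = 509.0 / 45.30 = 11.24 mol
n(A) = 822.0 / 169.80 = 4.841 mol
n/ν for L = 11.24/2 = 5.620
n/ν for A = 4.841/1 = 4.841
Smallest n/ν is A → limiting reagent.
n(G) produced = (1/1) × 4.841 = 4.841 mol
Step 2:
n(G) available = 4.841 mol
n(Z) = 362.0 / 206.80 = 1.750 mol
n/ν for G = 4.841/3 = 1.614
n/ν for Z = 1.750/1 = 1.750
Smallest n/ν is G → limiting reagent.
n(D) = (2/3) × 4.841 = 3.227 mol

3.23 mol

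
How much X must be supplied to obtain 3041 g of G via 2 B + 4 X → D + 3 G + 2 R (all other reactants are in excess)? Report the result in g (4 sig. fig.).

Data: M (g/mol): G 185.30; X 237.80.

5203 g

n(G) = 3041 / 185.30 = 16.41 mol
n(X) = (4/3) × 16.41 = 21.88 mol
mass = 21.88 × 237.80 = 5203 g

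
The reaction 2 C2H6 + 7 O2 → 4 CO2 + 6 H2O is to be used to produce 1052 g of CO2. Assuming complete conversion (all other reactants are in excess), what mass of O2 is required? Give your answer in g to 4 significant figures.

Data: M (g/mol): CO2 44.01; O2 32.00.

1339 g

n(CO2) = 1052 / 44.01 = 23.90 mol
n(O2) = (7/4) × 23.90 = 41.83 mol
mass = 41.83 × 32.00 = 1339 g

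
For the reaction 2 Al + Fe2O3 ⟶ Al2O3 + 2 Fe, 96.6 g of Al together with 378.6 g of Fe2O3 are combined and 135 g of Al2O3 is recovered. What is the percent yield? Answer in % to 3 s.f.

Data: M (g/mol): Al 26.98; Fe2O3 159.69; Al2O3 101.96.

n(Al) = 96.60 / 26.98 = 3.580 mol
n(Fe2O3) = 378.6 / 159.69 = 2.371 mol
n/ν for Al = 3.580/2 = 1.790
n/ν for Fe2O3 = 2.371/1 = 2.371
Smallest n/ν is Al → limiting reagent.
theoretical n(Al2O3) = (1/2) × 3.580 = 1.790 mol → 182.5 g
% yield = 135 / 182.5 × 100 = 73.97 %

74.0 %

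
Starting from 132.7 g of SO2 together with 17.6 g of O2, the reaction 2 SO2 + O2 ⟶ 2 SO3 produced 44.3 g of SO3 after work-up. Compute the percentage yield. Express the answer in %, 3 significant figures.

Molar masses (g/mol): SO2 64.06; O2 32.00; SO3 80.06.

50.3 %

n(SO2) = 132.7 / 64.06 = 2.071 mol
n(O2) = 17.60 / 32.00 = 0.5500 mol
n/ν for SO2 = 2.071/2 = 1.036
n/ν for O2 = 0.5500/1 = 0.5500
Smallest n/ν is O2 → limiting reagent.
theoretical n(SO3) = (2/1) × 0.5500 = 1.100 mol → 88.07 g
% yield = 44.3 / 88.07 × 100 = 50.30 %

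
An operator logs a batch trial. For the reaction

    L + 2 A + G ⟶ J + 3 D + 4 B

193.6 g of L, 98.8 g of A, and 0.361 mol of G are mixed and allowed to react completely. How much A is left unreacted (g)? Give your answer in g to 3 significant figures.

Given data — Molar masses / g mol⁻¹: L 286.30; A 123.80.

n(L) = 193.6 / 286.30 = 0.6762 mol
n(A) = 98.80 / 123.80 = 0.7981 mol
n(G) = 0.3610 mol
n/ν for L = 0.6762/1 = 0.6762
n/ν for A = 0.7981/2 = 0.3991
n/ν for G = 0.3610/1 = 0.3610
Smallest n/ν is G → limiting reagent.
A consumed = (2/1) × 0.3610 = 0.7220 mol
A remaining = 0.7981 − 0.7220 = 0.07610 mol
mass = 0.07610 × 123.80 = 9.421 g

9.42 g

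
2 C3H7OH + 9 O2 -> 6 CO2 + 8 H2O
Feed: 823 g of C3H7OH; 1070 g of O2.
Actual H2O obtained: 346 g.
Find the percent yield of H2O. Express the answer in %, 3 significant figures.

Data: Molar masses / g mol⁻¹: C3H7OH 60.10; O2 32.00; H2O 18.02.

n(C3H7OH) = 823.0 / 60.10 = 13.69 mol
n(O2) = 1070 / 32.00 = 33.44 mol
n/ν → C3H7OH: 6.845, O2: 3.716; O2 is limiting.
theoretical n(H2O) = (8/9) × 33.44 = 29.72 mol → 535.6 g
% yield = 346 / 535.6 × 100 = 64.60 %

64.6 %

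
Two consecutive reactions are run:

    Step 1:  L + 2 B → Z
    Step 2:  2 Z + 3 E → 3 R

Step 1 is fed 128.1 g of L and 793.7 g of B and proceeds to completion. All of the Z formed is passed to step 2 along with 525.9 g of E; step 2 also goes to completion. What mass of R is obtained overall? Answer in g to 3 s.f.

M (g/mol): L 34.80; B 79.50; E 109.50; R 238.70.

1150 g

Step 1:
n(L) = 128.1 / 34.80 = 3.681 mol
n(B) = 793.7 / 79.50 = 9.984 mol
n/ν for L = 3.681/1 = 3.681
n/ν for B = 9.984/2 = 4.992
Smallest n/ν is L → limiting reagent.
n(Z) produced = (1/1) × 3.681 = 3.681 mol
Step 2:
n(Z) available = 3.681 mol
n(E) = 525.9 / 109.50 = 4.803 mol
n/ν for Z = 3.681/2 = 1.841
n/ν for E = 4.803/3 = 1.601
Smallest n/ν is E → limiting reagent.
n(R) = (3/3) × 4.803 = 4.803 mol
mass = 4.803 × 238.70 = 1146 g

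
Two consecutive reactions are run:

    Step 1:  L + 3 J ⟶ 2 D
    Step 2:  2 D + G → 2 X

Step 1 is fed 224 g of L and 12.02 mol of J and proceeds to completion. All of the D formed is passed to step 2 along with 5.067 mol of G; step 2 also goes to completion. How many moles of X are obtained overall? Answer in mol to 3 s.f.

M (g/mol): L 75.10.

5.97 mol

Step 1:
n(L) = 224.0 / 75.10 = 2.983 mol
n(J) = 12.02 mol
n/ν for L = 2.983/1 = 2.983
n/ν for J = 12.02/3 = 4.007
Smallest n/ν is L → limiting reagent.
n(D) produced = (2/1) × 2.983 = 5.966 mol
Step 2:
n(D) available = 5.966 mol
n(G) = 5.067 mol
n/ν for D = 5.966/2 = 2.983
n/ν for G = 5.067/1 = 5.067
Smallest n/ν is D → limiting reagent.
n(X) = (2/2) × 5.966 = 5.966 mol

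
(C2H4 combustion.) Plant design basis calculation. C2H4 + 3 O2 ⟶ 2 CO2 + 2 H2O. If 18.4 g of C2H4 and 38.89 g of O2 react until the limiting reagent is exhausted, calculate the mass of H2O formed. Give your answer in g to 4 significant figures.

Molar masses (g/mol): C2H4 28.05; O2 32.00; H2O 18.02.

n(C2H4) = 18.40 / 28.05 = 0.6560 mol
n(O2) = 38.89 / 32.00 = 1.215 mol
n/ν → C2H4: 0.6560, O2: 0.4050; O2 is limiting.
n(H2O) = (2/3) × 1.215 = 0.8100 mol
mass = 0.8100 × 18.02 = 14.60 g

14.60 g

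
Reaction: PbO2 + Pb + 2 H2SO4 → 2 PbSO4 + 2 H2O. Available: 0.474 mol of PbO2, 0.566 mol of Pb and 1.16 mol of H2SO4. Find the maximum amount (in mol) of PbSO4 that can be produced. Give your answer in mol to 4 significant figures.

0.9480 mol

n(PbO2) = 0.4740 mol
n(Pb) = 0.5660 mol
n(H2SO4) = 1.160 mol
n/ν for PbO2 = 0.4740/1 = 0.4740
n/ν for Pb = 0.5660/1 = 0.5660
n/ν for H2SO4 = 1.160/2 = 0.5800
Smallest n/ν is PbO2 → limiting reagent.
n(PbSO4) = (2/1) × 0.4740 = 0.9480 mol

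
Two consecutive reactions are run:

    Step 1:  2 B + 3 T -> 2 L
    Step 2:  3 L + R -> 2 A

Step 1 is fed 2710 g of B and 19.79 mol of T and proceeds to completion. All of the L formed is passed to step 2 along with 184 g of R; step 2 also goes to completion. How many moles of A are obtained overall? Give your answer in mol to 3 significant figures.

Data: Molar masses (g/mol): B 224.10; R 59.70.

6.16 mol

Step 1:
n(B) = 2710 / 224.10 = 12.09 mol
n(T) = 19.79 mol
n/ν for B = 12.09/2 = 6.045
n/ν for T = 19.79/3 = 6.597
Smallest n/ν is B → limiting reagent.
n(L) produced = (2/2) × 12.09 = 12.09 mol
Step 2:
n(L) available = 12.09 mol
n(R) = 184.0 / 59.70 = 3.082 mol
n/ν for L = 12.09/3 = 4.030
n/ν for R = 3.082/1 = 3.082
Smallest n/ν is R → limiting reagent.
n(A) = (2/1) × 3.082 = 6.164 mol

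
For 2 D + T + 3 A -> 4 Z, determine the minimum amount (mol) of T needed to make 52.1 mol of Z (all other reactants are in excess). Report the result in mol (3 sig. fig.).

13.0 mol

n(Z) = 52.10 mol
n(T) = (1/4) × 52.10 = 13.03 mol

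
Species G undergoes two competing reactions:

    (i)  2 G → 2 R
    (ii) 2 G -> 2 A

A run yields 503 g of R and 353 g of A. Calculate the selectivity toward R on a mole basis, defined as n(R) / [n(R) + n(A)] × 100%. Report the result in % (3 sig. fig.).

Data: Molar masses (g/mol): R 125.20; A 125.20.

n(R) = 503 / 125.20 = 4.018 mol
n(A) = 353 / 125.20 = 2.819 mol
selectivity = 4.018/(4.018+2.819) × 100 = 58.77 %

58.8 %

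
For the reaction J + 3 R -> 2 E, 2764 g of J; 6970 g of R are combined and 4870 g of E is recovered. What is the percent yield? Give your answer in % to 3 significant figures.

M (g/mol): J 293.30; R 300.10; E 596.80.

52.7 %

n(J) = 2764 / 293.30 = 9.424 mol
n(R) = 6970 / 300.10 = 23.23 mol
n/ν for J = 9.424/1 = 9.424
n/ν for R = 23.23/3 = 7.743
Smallest n/ν is R → limiting reagent.
theoretical n(E) = (2/3) × 23.23 = 15.49 mol → 9244 g
% yield = 4870 / 9244 × 100 = 52.68 %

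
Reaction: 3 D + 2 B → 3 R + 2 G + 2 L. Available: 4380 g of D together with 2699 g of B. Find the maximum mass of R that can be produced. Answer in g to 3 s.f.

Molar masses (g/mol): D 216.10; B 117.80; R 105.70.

2140 g

n(D) = 4380 / 216.10 = 20.27 mol
n(B) = 2699 / 117.80 = 22.91 mol
n/ν → D: 6.757, B: 11.46; D is limiting.
n(R) = (3/3) × 20.27 = 20.27 mol
mass = 20.27 × 105.70 = 2143 g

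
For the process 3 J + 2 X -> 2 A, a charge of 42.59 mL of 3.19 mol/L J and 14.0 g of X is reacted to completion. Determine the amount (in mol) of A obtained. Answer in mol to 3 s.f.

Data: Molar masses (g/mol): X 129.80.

n(J) = 3.19 × 42.59/1000 = 0.1359 mol
n(X) = 14.00 / 129.80 = 0.1079 mol
n/ν → J: 0.04530, X: 0.05395; J is limiting.
n(A) = (2/3) × 0.1359 = 0.09060 mol

0.0906 mol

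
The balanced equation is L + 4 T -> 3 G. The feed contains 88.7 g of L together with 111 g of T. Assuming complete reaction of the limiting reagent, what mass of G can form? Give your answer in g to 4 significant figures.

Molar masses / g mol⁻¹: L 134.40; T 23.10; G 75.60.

n(L) = 88.70 / 134.40 = 0.6600 mol
n(T) = 111.0 / 23.10 = 4.805 mol
n/ν for L = 0.6600/1 = 0.6600
n/ν for T = 4.805/4 = 1.201
Smallest n/ν is L → limiting reagent.
n(G) = (3/1) × 0.6600 = 1.980 mol
mass = 1.980 × 75.60 = 149.7 g

149.7 g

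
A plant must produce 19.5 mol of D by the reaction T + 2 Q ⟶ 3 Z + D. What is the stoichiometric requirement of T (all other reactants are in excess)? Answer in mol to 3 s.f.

19.5 mol

n(D) = 19.50 mol
n(T) = (1/1) × 19.50 = 19.50 mol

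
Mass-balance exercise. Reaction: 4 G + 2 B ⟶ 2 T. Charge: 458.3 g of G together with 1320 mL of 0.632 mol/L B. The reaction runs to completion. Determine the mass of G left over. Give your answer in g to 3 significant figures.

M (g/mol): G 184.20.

n(G) = 458.3 / 184.20 = 2.488 mol
n(B) = 0.632 × 1320/1000 = 0.8342 mol
n/ν → G: 0.6220, B: 0.4171; B is limiting.
G consumed = (4/2) × 0.8342 = 1.668 mol
G remaining = 2.488 − 1.668 = 0.8200 mol
mass = 0.8200 × 184.20 = 151.0 g

151 g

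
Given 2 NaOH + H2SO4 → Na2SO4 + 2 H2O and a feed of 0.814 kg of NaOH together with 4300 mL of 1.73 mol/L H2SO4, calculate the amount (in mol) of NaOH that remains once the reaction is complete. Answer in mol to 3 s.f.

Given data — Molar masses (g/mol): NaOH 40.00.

5.47 mol

n(NaOH) = 0.8140×1000 / 40.00 = 20.35 mol
n(H2SO4) = 1.73 × 4300/1000 = 7.439 mol
n/ν for NaOH = 20.35/2 = 10.18
n/ν for H2SO4 = 7.439/1 = 7.439
Smallest n/ν is H2SO4 → limiting reagent.
NaOH consumed = (2/1) × 7.439 = 14.88 mol
NaOH remaining = 20.35 − 14.88 = 5.470 mol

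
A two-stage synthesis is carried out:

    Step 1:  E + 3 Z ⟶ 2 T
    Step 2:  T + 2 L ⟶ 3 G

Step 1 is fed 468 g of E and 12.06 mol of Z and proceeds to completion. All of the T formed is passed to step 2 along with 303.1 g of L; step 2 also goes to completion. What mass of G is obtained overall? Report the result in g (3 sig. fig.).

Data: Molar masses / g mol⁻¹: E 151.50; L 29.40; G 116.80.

Step 1:
n(E) = 468.0 / 151.50 = 3.089 mol
n(Z) = 12.06 mol
n/ν → E: 3.089, Z: 4.020; E is limiting.
n(T) produced = (2/1) × 3.089 = 6.178 mol
Step 2:
n(T) available = 6.178 mol
n(L) = 303.1 / 29.40 = 10.31 mol
n/ν → T: 6.178, L: 5.155; L is limiting.
n(G) = (3/2) × 10.31 = 15.47 mol
mass = 15.47 × 116.80 = 1807 g

1810 g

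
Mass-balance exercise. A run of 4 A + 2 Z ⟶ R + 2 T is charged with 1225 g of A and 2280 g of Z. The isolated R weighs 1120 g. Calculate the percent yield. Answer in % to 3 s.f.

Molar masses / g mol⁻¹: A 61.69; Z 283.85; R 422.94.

n(A) = 1225 / 61.69 = 19.86 mol
n(Z) = 2280 / 283.85 = 8.032 mol
n/ν for A = 19.86/4 = 4.965
n/ν for Z = 8.032/2 = 4.016
Smallest n/ν is Z → limiting reagent.
theoretical n(R) = (1/2) × 8.032 = 4.016 mol → 1699 g
% yield = 1120 / 1699 × 100 = 65.92 %

65.9 %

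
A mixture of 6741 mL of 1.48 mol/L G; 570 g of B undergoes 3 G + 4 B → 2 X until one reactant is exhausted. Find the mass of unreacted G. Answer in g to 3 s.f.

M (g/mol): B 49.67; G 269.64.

369 g

n(G) = 1.48 × 6741/1000 = 9.977 mol
n(B) = 570.0 / 49.67 = 11.48 mol
n/ν → G: 3.326, B: 2.870; B is limiting.
G consumed = (3/4) × 11.48 = 8.610 mol
G remaining = 9.977 − 8.610 = 1.367 mol
mass = 1.367 × 269.64 = 368.6 g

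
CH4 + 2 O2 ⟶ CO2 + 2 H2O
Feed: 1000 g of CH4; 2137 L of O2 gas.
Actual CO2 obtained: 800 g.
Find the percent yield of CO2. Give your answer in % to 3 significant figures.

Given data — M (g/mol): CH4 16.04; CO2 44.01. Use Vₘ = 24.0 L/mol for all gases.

n(CH4) = 1000 / 16.04 = 62.34 mol
n(O2) = 2137 / 24.0 = 89.04 mol
n/ν for CH4 = 62.34/1 = 62.34
n/ν for O2 = 89.04/2 = 44.52
Smallest n/ν is O2 → limiting reagent.
theoretical n(CO2) = (1/2) × 89.04 = 44.52 mol → 1959 g
% yield = 800 / 1959 × 100 = 40.84 %

40.8 %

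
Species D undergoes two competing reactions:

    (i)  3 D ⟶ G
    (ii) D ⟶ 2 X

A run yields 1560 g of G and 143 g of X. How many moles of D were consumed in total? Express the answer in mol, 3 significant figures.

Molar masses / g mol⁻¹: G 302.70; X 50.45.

n(G) = 1560 / 302.70 = 5.154 mol
n(X) = 143 / 50.45 = 2.834 mol
n(D) via (i) = (3/1)×5.154 = 15.46 mol
n(D) via (ii) = (1/2)×2.834 = 1.417 mol
total n(D) = 15.46 + 1.417 = 16.88 mol

16.9 mol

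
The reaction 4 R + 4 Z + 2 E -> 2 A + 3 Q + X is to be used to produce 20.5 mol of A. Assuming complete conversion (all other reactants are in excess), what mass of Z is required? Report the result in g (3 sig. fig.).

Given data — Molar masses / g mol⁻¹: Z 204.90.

8400 g

n(A) = 20.50 mol
n(Z) = (4/2) × 20.50 = 41.00 mol
mass = 41.00 × 204.90 = 8401 g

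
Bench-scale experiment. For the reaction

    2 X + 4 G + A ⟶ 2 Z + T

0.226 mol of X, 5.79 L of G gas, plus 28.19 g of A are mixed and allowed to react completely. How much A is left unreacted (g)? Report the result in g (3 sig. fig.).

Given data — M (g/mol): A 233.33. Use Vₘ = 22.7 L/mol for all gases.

n(X) = 0.2260 mol
n(G) = 5.790 / 22.7 = 0.2551 mol
n(A) = 28.19 / 233.33 = 0.1208 mol
n/ν → X: 0.1130, G: 0.06378, A: 0.1208; G is limiting.
A consumed = (1/4) × 0.2551 = 0.06378 mol
A remaining = 0.1208 − 0.06378 = 0.05702 mol
mass = 0.05702 × 233.33 = 13.30 g

13.3 g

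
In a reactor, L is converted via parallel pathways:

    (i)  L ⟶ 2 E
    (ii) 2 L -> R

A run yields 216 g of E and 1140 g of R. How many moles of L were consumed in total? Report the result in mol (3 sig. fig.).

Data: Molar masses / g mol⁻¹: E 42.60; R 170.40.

n(E) = 216 / 42.60 = 5.070 mol
n(R) = 1140 / 170.40 = 6.690 mol
n(L) via (i) = (1/2)×5.070 = 2.535 mol
n(L) via (ii) = (2/1)×6.690 = 13.38 mol
total n(L) = 2.535 + 13.38 = 15.92 mol

15.9 mol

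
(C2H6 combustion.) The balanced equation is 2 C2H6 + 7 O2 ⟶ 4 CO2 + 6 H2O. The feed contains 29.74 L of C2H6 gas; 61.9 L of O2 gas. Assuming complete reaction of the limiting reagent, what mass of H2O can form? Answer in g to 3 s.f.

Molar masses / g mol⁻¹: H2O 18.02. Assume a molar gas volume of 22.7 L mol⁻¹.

n(C2H6) = 29.74 / 22.7 = 1.310 mol
n(O2) = 61.90 / 22.7 = 2.727 mol
n/ν for C2H6 = 1.310/2 = 0.6550
n/ν for O2 = 2.727/7 = 0.3896
Smallest n/ν is O2 → limiting reagent.
n(H2O) = (6/7) × 2.727 = 2.337 mol
mass = 2.337 × 18.02 = 42.11 g

42.1 g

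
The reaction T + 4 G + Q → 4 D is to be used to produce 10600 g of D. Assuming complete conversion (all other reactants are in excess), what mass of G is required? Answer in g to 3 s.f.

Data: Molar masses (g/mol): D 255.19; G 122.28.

n(D) = 10600 / 255.19 = 41.54 mol
n(G) = (4/4) × 41.54 = 41.54 mol
mass = 41.54 × 122.28 = 5080 g

5080 g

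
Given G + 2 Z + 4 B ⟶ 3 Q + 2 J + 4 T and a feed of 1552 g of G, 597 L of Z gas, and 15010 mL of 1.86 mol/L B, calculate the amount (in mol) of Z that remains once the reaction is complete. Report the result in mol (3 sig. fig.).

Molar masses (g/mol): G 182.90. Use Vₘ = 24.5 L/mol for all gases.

10.4 mol

n(G) = 1552 / 182.90 = 8.486 mol
n(Z) = 597.0 / 24.5 = 24.37 mol
n(B) = 1.86 × 15010/1000 = 27.92 mol
n/ν for G = 8.486/1 = 8.486
n/ν for Z = 24.37/2 = 12.19
n/ν for B = 27.92/4 = 6.980
Smallest n/ν is B → limiting reagent.
Z consumed = (2/4) × 27.92 = 13.96 mol
Z remaining = 24.37 − 13.96 = 10.41 mol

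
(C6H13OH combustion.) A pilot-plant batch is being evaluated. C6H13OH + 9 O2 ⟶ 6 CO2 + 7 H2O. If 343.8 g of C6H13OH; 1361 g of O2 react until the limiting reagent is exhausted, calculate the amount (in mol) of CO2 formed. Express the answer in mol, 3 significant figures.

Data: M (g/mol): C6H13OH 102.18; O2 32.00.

n(C6H13OH) = 343.8 / 102.18 = 3.365 mol
n(O2) = 1361 / 32.00 = 42.53 mol
n/ν for C6H13OH = 3.365/1 = 3.365
n/ν for O2 = 42.53/9 = 4.726
Smallest n/ν is C6H13OH → limiting reagent.
n(CO2) = (6/1) × 3.365 = 20.19 mol

20.2 mol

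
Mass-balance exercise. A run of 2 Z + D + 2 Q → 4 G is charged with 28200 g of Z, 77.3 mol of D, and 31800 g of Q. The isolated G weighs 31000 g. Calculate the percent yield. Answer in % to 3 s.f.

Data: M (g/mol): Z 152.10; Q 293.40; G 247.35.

57.8 %

n(Z) = 28200 / 152.10 = 185.4 mol
n(D) = 77.30 mol
n(Q) = 31800 / 293.40 = 108.4 mol
n/ν for Z = 185.4/2 = 92.70
n/ν for D = 77.30/1 = 77.30
n/ν for Q = 108.4/2 = 54.20
Smallest n/ν is Q → limiting reagent.
theoretical n(G) = (4/2) × 108.4 = 216.8 mol → 53630 g
% yield = 31000 / 53630 × 100 = 57.80 %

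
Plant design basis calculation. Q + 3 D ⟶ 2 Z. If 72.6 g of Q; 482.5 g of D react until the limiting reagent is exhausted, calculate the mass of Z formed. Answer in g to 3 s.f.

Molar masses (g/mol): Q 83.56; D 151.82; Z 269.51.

n(Q) = 72.60 / 83.56 = 0.8688 mol
n(D) = 482.5 / 151.82 = 3.178 mol
n/ν for Q = 0.8688/1 = 0.8688
n/ν for D = 3.178/3 = 1.059
Smallest n/ν is Q → limiting reagent.
n(Z) = (2/1) × 0.8688 = 1.738 mol
mass = 1.738 × 269.51 = 468.4 g

468 g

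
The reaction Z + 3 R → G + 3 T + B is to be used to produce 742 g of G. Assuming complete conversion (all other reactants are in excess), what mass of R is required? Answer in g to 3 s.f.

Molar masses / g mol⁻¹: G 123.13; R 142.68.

n(G) = 742 / 123.13 = 6.026 mol
n(R) = (3/1) × 6.026 = 18.08 mol
mass = 18.08 × 142.68 = 2580 g

2580 g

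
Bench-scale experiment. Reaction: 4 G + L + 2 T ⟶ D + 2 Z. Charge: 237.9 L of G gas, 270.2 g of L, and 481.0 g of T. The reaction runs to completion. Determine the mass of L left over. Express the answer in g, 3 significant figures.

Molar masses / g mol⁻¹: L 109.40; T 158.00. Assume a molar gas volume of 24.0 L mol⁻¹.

n(G) = 237.9 / 24.0 = 9.913 mol
n(L) = 270.2 / 109.40 = 2.470 mol
n(T) = 481.0 / 158.00 = 3.044 mol
n/ν for G = 9.913/4 = 2.478
n/ν for L = 2.470/1 = 2.470
n/ν for T = 3.044/2 = 1.522
Smallest n/ν is T → limiting reagent.
L consumed = (1/2) × 3.044 = 1.522 mol
L remaining = 2.470 − 1.522 = 0.9480 mol
mass = 0.9480 × 109.40 = 103.7 g

104 g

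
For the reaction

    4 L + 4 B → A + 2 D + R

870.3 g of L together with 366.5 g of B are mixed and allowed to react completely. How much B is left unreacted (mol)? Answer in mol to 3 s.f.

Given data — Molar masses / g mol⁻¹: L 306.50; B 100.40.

0.811 mol

n(L) = 870.3 / 306.50 = 2.839 mol
n(B) = 366.5 / 100.40 = 3.650 mol
n/ν for L = 2.839/4 = 0.7098
n/ν for B = 3.650/4 = 0.9125
Smallest n/ν is L → limiting reagent.
B consumed = (4/4) × 2.839 = 2.839 mol
B remaining = 3.650 − 2.839 = 0.8110 mol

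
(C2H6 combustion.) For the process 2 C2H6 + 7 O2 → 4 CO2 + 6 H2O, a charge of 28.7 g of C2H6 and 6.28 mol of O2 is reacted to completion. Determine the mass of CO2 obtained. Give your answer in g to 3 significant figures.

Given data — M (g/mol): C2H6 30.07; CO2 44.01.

84.0 g

n(C2H6) = 28.70 / 30.07 = 0.9544 mol
n(O2) = 6.280 mol
n/ν for C2H6 = 0.9544/2 = 0.4772
n/ν for O2 = 6.280/7 = 0.8971
Smallest n/ν is C2H6 → limiting reagent.
n(CO2) = (4/2) × 0.9544 = 1.909 mol
mass = 1.909 × 44.01 = 84.02 g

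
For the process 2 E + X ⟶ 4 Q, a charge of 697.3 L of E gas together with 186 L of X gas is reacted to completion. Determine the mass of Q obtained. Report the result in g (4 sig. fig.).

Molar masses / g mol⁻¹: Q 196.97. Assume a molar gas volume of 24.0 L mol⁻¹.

6106 g

n(E) = 697.3 / 24.0 = 29.05 mol
n(X) = 186.0 / 24.0 = 7.750 mol
n/ν → E: 14.53, X: 7.750; X is limiting.
n(Q) = (4/1) × 7.750 = 31.00 mol
mass = 31.00 × 196.97 = 6106 g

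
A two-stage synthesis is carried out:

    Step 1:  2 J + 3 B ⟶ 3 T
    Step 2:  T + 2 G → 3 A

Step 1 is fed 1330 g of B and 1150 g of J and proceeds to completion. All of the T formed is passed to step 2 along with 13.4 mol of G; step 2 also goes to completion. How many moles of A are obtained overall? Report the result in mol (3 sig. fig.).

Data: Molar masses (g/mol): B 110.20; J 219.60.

20.1 mol

Step 1:
n(B) = 1330 / 110.20 = 12.07 mol
n(J) = 1150 / 219.60 = 5.237 mol
n/ν → B: 4.023, J: 2.619; J is limiting.
n(T) produced = (3/2) × 5.237 = 7.856 mol
Step 2:
n(T) available = 7.856 mol
n(G) = 13.40 mol
n/ν → T: 7.856, G: 6.700; G is limiting.
n(A) = (3/2) × 13.40 = 20.10 mol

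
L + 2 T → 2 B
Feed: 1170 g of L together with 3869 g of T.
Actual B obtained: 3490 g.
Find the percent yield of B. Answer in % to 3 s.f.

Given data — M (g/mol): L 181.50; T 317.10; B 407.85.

n(L) = 1170 / 181.50 = 6.446 mol
n(T) = 3869 / 317.10 = 12.20 mol
n/ν → L: 6.446, T: 6.100; T is limiting.
theoretical n(B) = (2/2) × 12.20 = 12.20 mol → 4976 g
% yield = 3490 / 4976 × 100 = 70.14 %

70.1 %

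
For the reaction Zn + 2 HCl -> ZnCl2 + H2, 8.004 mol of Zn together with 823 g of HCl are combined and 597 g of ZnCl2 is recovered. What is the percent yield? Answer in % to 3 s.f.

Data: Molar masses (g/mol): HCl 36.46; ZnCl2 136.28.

n(Zn) = 8.004 mol
n(HCl) = 823.0 / 36.46 = 22.57 mol
n/ν → Zn: 8.004, HCl: 11.29; Zn is limiting.
theoretical n(ZnCl2) = (1/1) × 8.004 = 8.004 mol → 1091 g
% yield = 597 / 1091 × 100 = 54.72 %

54.7 %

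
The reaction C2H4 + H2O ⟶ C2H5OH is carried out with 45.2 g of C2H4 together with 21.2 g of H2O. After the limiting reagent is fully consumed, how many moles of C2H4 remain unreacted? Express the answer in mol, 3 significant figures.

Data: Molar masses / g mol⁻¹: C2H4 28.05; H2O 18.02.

0.435 mol

n(C2H4) = 45.20 / 28.05 = 1.611 mol
n(H2O) = 21.20 / 18.02 = 1.176 mol
n/ν → C2H4: 1.611, H2O: 1.176; H2O is limiting.
C2H4 consumed = (1/1) × 1.176 = 1.176 mol
C2H4 remaining = 1.611 − 1.176 = 0.4350 mol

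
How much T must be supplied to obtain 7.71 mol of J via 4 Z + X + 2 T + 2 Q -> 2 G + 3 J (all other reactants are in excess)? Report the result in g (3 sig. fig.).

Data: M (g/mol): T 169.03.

869 g

n(J) = 7.710 mol
n(T) = (2/3) × 7.710 = 5.140 mol
mass = 5.140 × 169.03 = 868.8 g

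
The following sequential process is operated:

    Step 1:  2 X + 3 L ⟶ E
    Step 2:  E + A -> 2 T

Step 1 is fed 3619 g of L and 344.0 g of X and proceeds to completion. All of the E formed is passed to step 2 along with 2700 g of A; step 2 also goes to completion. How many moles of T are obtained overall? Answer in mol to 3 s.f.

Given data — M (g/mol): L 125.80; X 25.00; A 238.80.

13.8 mol

Step 1:
n(L) = 3619 / 125.80 = 28.77 mol
n(X) = 344.0 / 25.00 = 13.76 mol
n/ν for L = 28.77/3 = 9.590
n/ν for X = 13.76/2 = 6.880
Smallest n/ν is X → limiting reagent.
n(E) produced = (1/2) × 13.76 = 6.880 mol
Step 2:
n(E) available = 6.880 mol
n(A) = 2700 / 238.80 = 11.31 mol
n/ν for E = 6.880/1 = 6.880
n/ν for A = 11.31/1 = 11.31
Smallest n/ν is E → limiting reagent.
n(T) = (2/1) × 6.880 = 13.76 mol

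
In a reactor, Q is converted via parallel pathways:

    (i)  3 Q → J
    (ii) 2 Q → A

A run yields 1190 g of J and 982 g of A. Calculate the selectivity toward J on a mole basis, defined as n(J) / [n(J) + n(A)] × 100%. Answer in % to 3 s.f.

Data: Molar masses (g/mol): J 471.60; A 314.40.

n(J) = 1190 / 471.60 = 2.523 mol
n(A) = 982 / 314.40 = 3.123 mol
selectivity = 2.523/(2.523+3.123) × 100 = 44.69 %

44.7 %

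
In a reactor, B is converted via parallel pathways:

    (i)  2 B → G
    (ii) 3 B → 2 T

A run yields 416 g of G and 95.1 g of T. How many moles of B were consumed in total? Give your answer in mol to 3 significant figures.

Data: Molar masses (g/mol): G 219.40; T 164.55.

4.66 mol

n(G) = 416 / 219.40 = 1.896 mol
n(T) = 95.1 / 164.55 = 0.5779 mol
n(B) via (i) = (2/1)×1.896 = 3.792 mol
n(B) via (ii) = (3/2)×0.5779 = 0.8669 mol
total n(B) = 3.792 + 0.8669 = 4.659 mol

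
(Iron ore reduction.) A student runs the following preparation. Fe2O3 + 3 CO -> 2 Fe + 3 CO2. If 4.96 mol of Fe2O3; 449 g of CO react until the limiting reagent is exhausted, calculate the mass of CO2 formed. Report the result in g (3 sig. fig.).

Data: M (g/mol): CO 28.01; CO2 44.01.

n(Fe2O3) = 4.960 mol
n(CO) = 449.0 / 28.01 = 16.03 mol
n/ν → Fe2O3: 4.960, CO: 5.343; Fe2O3 is limiting.
n(CO2) = (3/1) × 4.960 = 14.88 mol
mass = 14.88 × 44.01 = 654.9 g

655 g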